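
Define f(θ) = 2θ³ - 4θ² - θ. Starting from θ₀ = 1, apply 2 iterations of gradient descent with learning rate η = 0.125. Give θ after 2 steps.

f′(θ) = 6θ² - 8θ - 1
Step 1: f′(1) = -3; θ₁ = 1 − 0.125·(-3) = 1.375
Step 2: f′(1.375) = -0.65625; θ₂ = 1.375 − 0.125·(-0.65625) = 1.45703125

1.45703125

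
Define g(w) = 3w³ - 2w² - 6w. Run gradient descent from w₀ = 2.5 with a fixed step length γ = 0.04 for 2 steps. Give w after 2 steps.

g′(w) = 9w² - 4w - 6
w₁ = 2.5 − 0.04·40.25 = 0.89
w₂ = 0.89 − 0.04·(-2.4311) = 0.987244

0.987244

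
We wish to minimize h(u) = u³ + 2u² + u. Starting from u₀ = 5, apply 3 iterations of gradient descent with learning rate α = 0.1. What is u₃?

h′(u) = 3u² + 4u + 1
u₁ = 5 − 0.1·96 = -4.6
u₂ = -4.6 − 0.1·46.08 = -9.208
u₃ = -9.208 − 0.1·218.529792 = -31.0609792

-31.0609792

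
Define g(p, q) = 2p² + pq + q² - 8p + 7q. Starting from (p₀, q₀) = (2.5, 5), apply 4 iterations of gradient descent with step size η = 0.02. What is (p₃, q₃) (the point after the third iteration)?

(2.135112, 3.884084)

∇g = (4p + q - 8, p + 2q + 7)
(p₁, q₁) = (2.5, 5) − 0.02·(7, 19.5) = (2.36, 4.61)
(p₂, q₂) = (2.36, 4.61) − 0.02·(6.05, 18.58) = (2.239, 4.2384)
(p₃, q₃) = (2.239, 4.2384) − 0.02·(5.1944, 17.7158) = (2.135112, 3.884084)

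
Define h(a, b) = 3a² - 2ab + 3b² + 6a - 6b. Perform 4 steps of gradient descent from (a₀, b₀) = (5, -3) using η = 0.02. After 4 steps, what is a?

2.33128192

∇h = (6a - 2b + 6, -2a + 6b - 6)
Step 1: at (5, -3), ∇h = (42, -34) → (5, -3) − 0.02·(42, -34) = (4.16, -2.32)
Step 2: at (4.16, -2.32), ∇h = (35.6, -28.24) → (4.16, -2.32) − 0.02·(35.6, -28.24) = (3.448, -1.7552)
Step 3: at (3.448, -1.7552), ∇h = (30.1984, -23.4272) → (3.448, -1.7552) − 0.02·(30.1984, -23.4272) = (2.844032, -1.286656)
Step 4: at (2.844032, -1.286656), ∇h = (25.637504, -19.408) → (2.844032, -1.286656) − 0.02·(25.637504, -19.408) = (2.33128192, -0.898496)
a = 2.33128192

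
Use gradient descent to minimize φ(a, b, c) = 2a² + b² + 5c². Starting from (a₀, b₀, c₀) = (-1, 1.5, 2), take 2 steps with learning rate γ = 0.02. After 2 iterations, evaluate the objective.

11.53581568

∇φ = (4a, 2b, 10c)
Step 1: at (-1, 1.5, 2), ∇φ = (-4, 3, 20) → (-1, 1.5, 2) − 0.02·(-4, 3, 20) = (-0.92, 1.44, 1.6)
Step 2: at (-0.92, 1.44, 1.6), ∇φ = (-3.68, 2.88, 16) → (-0.92, 1.44, 1.6) − 0.02·(-3.68, 2.88, 16) = (-0.8464, 1.3824, 1.28)
φ(-0.8464, 1.3824, 1.28) = 11.53581568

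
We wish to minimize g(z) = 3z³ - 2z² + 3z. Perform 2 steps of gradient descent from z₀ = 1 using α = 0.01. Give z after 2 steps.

g′(z) = 9z² - 4z + 3
z₁ = 1 − 0.01·8 = 0.92
z₂ = 0.92 − 0.01·6.9376 = 0.850624

0.850624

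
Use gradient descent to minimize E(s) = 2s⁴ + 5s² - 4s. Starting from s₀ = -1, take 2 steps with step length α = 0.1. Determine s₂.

E′(s) = 8s³ + 10s - 4
s₁ = -1 − 0.1·(-22) = 1.2
s₂ = 1.2 − 0.1·21.824 = -0.9824

-0.9824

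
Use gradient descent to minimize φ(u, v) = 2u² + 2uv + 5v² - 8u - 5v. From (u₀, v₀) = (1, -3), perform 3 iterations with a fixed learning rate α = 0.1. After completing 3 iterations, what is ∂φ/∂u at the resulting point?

0

∇φ = (4u + 2v - 8, 2u + 10v - 5)
(u₁, v₁) = (1, -3) − 0.1·(-10, -33) = (2, 0.3)
(u₂, v₂) = (2, 0.3) − 0.1·(0.6, 2) = (1.94, 0.1)
(u₃, v₃) = (1.94, 0.1) − 0.1·(-0.04, -0.12) = (1.944, 0.112)
∂φ/∂u at (1.944, 0.112) = 0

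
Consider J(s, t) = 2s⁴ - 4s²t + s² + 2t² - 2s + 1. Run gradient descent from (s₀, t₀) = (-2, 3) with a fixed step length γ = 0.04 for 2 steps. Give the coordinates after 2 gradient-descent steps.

(-1.63336704, 2.855104)

∇J = (8s³ - 8st + 2s - 2, -4s² + 4t)
(s₁, t₁) = (-2, 3) − 0.04·(-22, -4) = (-1.12, 3.16)
(s₂, t₂) = (-1.12, 3.16) − 0.04·(12.834176, 7.6224) = (-1.63336704, 2.855104)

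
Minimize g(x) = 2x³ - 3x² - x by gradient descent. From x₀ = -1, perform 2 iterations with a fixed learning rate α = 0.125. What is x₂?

g′(x) = 6x² - 6x - 1
x₁ = -1 − 0.125·11 = -2.375
x₂ = -2.375 − 0.125·47.09375 = -8.26171875

-8.26171875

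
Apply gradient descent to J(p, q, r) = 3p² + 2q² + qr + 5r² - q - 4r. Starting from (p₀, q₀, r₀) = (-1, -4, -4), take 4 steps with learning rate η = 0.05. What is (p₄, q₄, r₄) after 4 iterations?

(-0.2401, -1.3233625, 0.32819375)

∇J = (6p, 4q + r - 1, q + 10r - 4)
(p₁, q₁, r₁) = (-1, -4, -4) − 0.05·(-6, -21, -48) = (-0.7, -2.95, -1.6)
(p₂, q₂, r₂) = (-0.7, -2.95, -1.6) − 0.05·(-4.2, -14.4, -22.95) = (-0.49, -2.23, -0.4525)
(p₃, q₃, r₃) = (-0.49, -2.23, -0.4525) − 0.05·(-2.94, -10.3725, -10.755) = (-0.343, -1.711375, 0.08525)
(p₄, q₄, r₄) = (-0.343, -1.711375, 0.08525) − 0.05·(-2.058, -7.76025, -4.858875) = (-0.2401, -1.3233625, 0.32819375)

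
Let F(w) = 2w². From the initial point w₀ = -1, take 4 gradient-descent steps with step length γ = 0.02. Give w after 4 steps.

F′(w) = 4w
w₁ = -1 − 0.02·(-4) = -0.92
w₂ = -0.92 − 0.02·(-3.68) = -0.8464
w₃ = -0.8464 − 0.02·(-3.3856) = -0.778688
w₄ = -0.778688 − 0.02·(-3.114752) = -0.71639296

-0.71639296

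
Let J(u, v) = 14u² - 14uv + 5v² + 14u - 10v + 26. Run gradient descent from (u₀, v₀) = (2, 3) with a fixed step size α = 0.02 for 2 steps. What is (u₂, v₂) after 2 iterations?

∇J = (28u - 14v + 14, -14u + 10v - 10)
Step 1: at (2, 3), ∇J = (28, -8) → (2, 3) − 0.02·(28, -8) = (1.44, 3.16)
Step 2: at (1.44, 3.16), ∇J = (10.08, 1.44) → (1.44, 3.16) − 0.02·(10.08, 1.44) = (1.2384, 3.1312)

(1.2384, 3.1312)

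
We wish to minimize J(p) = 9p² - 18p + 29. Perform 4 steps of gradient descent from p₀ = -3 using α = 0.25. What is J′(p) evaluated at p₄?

-10804.5

J′(p) = 18p - 18
Step 1: J′(-3) = -72; p₁ = -3 − 0.25·(-72) = 15
Step 2: J′(15) = 252; p₂ = 15 − 0.25·252 = -48
Step 3: J′(-48) = -882; p₃ = -48 − 0.25·(-882) = 172.5
Step 4: J′(172.5) = 3087; p₄ = 172.5 − 0.25·3087 = -599.25
J′(p) at (-599.25) = -10804.5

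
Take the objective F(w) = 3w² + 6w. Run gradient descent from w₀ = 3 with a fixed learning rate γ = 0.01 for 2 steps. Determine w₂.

2.5344

F′(w) = 6w + 6
w₁ = 3 − 0.01·24 = 2.76
w₂ = 2.76 − 0.01·22.56 = 2.5344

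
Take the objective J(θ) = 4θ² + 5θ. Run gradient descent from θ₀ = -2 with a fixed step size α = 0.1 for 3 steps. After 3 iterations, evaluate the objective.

-1.562016

J′(θ) = 8θ + 5
θ₁ = -2 − 0.1·(-11) = -0.9
θ₂ = -0.9 − 0.1·(-2.2) = -0.68
θ₃ = -0.68 − 0.1·(-0.44) = -0.636
J(-0.636) = -1.562016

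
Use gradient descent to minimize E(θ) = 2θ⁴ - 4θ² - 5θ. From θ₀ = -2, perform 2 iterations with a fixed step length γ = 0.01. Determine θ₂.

-1.28347816

E′(θ) = 8θ³ - 8θ - 5
θ₁ = -2 − 0.01·(-53) = -1.47
θ₂ = -1.47 − 0.01·(-18.652184) = -1.28347816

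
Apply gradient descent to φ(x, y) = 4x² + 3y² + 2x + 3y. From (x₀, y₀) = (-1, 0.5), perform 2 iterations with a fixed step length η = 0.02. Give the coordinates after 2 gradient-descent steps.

∇φ = (8x + 2, 6y + 3)
Step 1: at (-1, 0.5), ∇φ = (-6, 6) → (-1, 0.5) − 0.02·(-6, 6) = (-0.88, 0.38)
Step 2: at (-0.88, 0.38), ∇φ = (-5.04, 5.28) → (-0.88, 0.38) − 0.02·(-5.04, 5.28) = (-0.7792, 0.2744)

(-0.7792, 0.2744)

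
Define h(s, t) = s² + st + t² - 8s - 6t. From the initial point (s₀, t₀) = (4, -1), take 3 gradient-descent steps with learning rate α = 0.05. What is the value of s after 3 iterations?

4.107625

∇h = (2s + t - 8, s + 2t - 6)
(s₁, t₁) = (4, -1) − 0.05·(-1, -4) = (4.05, -0.8)
(s₂, t₂) = (4.05, -0.8) − 0.05·(-0.7, -3.55) = (4.085, -0.6225)
(s₃, t₃) = (4.085, -0.6225) − 0.05·(-0.4525, -3.16) = (4.107625, -0.4645)
s = 4.107625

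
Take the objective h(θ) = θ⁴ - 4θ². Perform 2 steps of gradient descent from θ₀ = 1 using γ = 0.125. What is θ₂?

1.3125

h′(θ) = 4θ³ - 8θ
θ₁ = 1 − 0.125·(-4) = 1.5
θ₂ = 1.5 − 0.125·1.5 = 1.3125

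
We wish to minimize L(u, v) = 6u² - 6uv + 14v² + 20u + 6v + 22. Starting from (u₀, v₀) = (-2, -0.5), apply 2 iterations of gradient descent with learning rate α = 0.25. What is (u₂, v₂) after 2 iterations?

∇L = (12u - 6v + 20, -6u + 28v + 6)
Step 1: at (-2, -0.5), ∇L = (-1, 4) → (-2, -0.5) − 0.25·(-1, 4) = (-1.75, -1.5)
Step 2: at (-1.75, -1.5), ∇L = (8, -25.5) → (-1.75, -1.5) − 0.25·(8, -25.5) = (-3.75, 4.875)

(-3.75, 4.875)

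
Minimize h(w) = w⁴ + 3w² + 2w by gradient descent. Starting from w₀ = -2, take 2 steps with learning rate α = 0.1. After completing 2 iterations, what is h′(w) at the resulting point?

-202.883038052352

h′(w) = 4w³ + 6w + 2
w₁ = -2 − 0.1·(-42) = 2.2
w₂ = 2.2 − 0.1·57.792 = -3.5792
h′(w) at (-3.5792) = -202.883038052352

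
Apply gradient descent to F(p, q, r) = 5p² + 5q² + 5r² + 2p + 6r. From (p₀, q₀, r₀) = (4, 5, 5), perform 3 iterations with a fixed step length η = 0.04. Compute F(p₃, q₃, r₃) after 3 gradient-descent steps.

∇F = (10p + 2, 10q, 10r + 6)
(p₁, q₁, r₁) = (4, 5, 5) − 0.04·(42, 50, 56) = (2.32, 3, 2.76)
(p₂, q₂, r₂) = (2.32, 3, 2.76) − 0.04·(25.2, 30, 33.6) = (1.312, 1.8, 1.416)
(p₃, q₃, r₃) = (1.312, 1.8, 1.416) − 0.04·(15.12, 18, 20.16) = (0.7072, 1.08, 0.6096)
F(0.7072, 1.08, 0.6096) = 15.26272

15.26272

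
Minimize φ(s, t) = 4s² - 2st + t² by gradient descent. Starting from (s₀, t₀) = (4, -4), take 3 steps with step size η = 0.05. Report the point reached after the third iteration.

(0.26, -2.324)

∇φ = (8s - 2t, -2s + 2t)
Step 1: at (4, -4), ∇φ = (40, -16) → (4, -4) − 0.05·(40, -16) = (2, -3.2)
Step 2: at (2, -3.2), ∇φ = (22.4, -10.4) → (2, -3.2) − 0.05·(22.4, -10.4) = (0.88, -2.68)
Step 3: at (0.88, -2.68), ∇φ = (12.4, -7.12) → (0.88, -2.68) − 0.05·(12.4, -7.12) = (0.26, -2.324)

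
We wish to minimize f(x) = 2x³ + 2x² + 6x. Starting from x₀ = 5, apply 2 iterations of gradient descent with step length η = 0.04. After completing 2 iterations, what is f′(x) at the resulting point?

46.489891700736

f′(x) = 6x² + 4x + 6
Step 1: f′(5) = 176; x₁ = 5 − 0.04·176 = -2.04
Step 2: f′(-2.04) = 22.8096; x₂ = -2.04 − 0.04·22.8096 = -2.952384
f′(x) at (-2.952384) = 46.489891700736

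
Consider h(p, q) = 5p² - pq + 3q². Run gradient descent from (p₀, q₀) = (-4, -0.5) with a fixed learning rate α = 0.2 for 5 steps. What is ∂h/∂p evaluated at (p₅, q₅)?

47.40352

∇h = (10p - q, -p + 6q)
Step 1: at (-4, -0.5), ∇h = (-39.5, 1) → (-4, -0.5) − 0.2·(-39.5, 1) = (3.9, -0.7)
Step 2: at (3.9, -0.7), ∇h = (39.7, -8.1) → (3.9, -0.7) − 0.2·(39.7, -8.1) = (-4.04, 0.92)
Step 3: at (-4.04, 0.92), ∇h = (-41.32, 9.56) → (-4.04, 0.92) − 0.2·(-41.32, 9.56) = (4.224, -0.992)
Step 4: at (4.224, -0.992), ∇h = (43.232, -10.176) → (4.224, -0.992) − 0.2·(43.232, -10.176) = (-4.4224, 1.0432)
Step 5: at (-4.4224, 1.0432), ∇h = (-45.2672, 10.6816) → (-4.4224, 1.0432) − 0.2·(-45.2672, 10.6816) = (4.63104, -1.09312)
∂h/∂p at (4.63104, -1.09312) = 47.40352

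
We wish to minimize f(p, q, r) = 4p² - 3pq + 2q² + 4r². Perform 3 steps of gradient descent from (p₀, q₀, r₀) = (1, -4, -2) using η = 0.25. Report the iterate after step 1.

∇f = (8p - 3q, -3p + 4q, 8r)
Step 1: at (1, -4, -2), ∇f = (20, -19, -16) → (1, -4, -2) − 0.25·(20, -19, -16) = (-4, 0.75, 2)

(-4, 0.75, 2)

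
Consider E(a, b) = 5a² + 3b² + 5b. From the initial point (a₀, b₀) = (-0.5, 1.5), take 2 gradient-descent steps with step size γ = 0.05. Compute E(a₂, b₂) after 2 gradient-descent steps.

1.916425

∇E = (10a, 6b + 5)
(a₁, b₁) = (-0.5, 1.5) − 0.05·(-5, 14) = (-0.25, 0.8)
(a₂, b₂) = (-0.25, 0.8) − 0.05·(-2.5, 9.8) = (-0.125, 0.31)
E(-0.125, 0.31) = 1.916425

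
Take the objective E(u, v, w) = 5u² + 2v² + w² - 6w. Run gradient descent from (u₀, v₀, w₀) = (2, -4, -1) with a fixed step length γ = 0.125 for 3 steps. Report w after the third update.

1.3125

∇E = (10u, 4v, 2w - 6)
Step 1: at (2, -4, -1), ∇E = (20, -16, -8) → (2, -4, -1) − 0.125·(20, -16, -8) = (-0.5, -2, 0)
Step 2: at (-0.5, -2, 0), ∇E = (-5, -8, -6) → (-0.5, -2, 0) − 0.125·(-5, -8, -6) = (0.125, -1, 0.75)
Step 3: at (0.125, -1, 0.75), ∇E = (1.25, -4, -4.5) → (0.125, -1, 0.75) − 0.125·(1.25, -4, -4.5) = (-0.03125, -0.5, 1.3125)
w = 1.3125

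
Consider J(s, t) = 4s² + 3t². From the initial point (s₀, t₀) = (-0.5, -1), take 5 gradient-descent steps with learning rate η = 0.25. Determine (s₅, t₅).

∇J = (8s, 6t)
Step 1: at (-0.5, -1), ∇J = (-4, -6) → (-0.5, -1) − 0.25·(-4, -6) = (0.5, 0.5)
Step 2: at (0.5, 0.5), ∇J = (4, 3) → (0.5, 0.5) − 0.25·(4, 3) = (-0.5, -0.25)
Step 3: at (-0.5, -0.25), ∇J = (-4, -1.5) → (-0.5, -0.25) − 0.25·(-4, -1.5) = (0.5, 0.125)
Step 4: at (0.5, 0.125), ∇J = (4, 0.75) → (0.5, 0.125) − 0.25·(4, 0.75) = (-0.5, -0.0625)
Step 5: at (-0.5, -0.0625), ∇J = (-4, -0.375) → (-0.5, -0.0625) − 0.25·(-4, -0.375) = (0.5, 0.03125)

(0.5, 0.03125)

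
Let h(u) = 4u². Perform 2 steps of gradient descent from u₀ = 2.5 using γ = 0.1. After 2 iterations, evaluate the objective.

0.04

h′(u) = 8u
u₁ = 2.5 − 0.1·20 = 0.5
u₂ = 0.5 − 0.1·4 = 0.1
h(0.1) = 0.04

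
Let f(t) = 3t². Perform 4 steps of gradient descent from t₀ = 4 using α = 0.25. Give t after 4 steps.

0.25

f′(t) = 6t
Step 1: f′(4) = 24; t₁ = 4 − 0.25·24 = -2
Step 2: f′(-2) = -12; t₂ = -2 − 0.25·(-12) = 1
Step 3: f′(1) = 6; t₃ = 1 − 0.25·6 = -0.5
Step 4: f′(-0.5) = -3; t₄ = -0.5 − 0.25·(-3) = 0.25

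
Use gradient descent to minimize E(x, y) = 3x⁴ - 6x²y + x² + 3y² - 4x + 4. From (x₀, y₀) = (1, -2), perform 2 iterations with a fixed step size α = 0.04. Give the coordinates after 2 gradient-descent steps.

∇E = (12x³ - 12xy + 2x - 4, -6x² + 6y)
Step 1: at (1, -2), ∇E = (34, -18) → (1, -2) − 0.04·(34, -18) = (-0.36, -1.28)
Step 2: at (-0.36, -1.28), ∇E = (-10.809472, -8.4576) → (-0.36, -1.28) − 0.04·(-10.809472, -8.4576) = (0.07237888, -0.941696)

(0.07237888, -0.941696)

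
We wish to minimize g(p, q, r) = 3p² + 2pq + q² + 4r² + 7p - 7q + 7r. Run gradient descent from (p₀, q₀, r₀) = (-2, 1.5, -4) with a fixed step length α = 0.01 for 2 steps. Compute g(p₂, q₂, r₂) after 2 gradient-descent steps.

∇g = (6p + 2q + 7, 2p + 2q - 7, 8r + 7)
Step 1: at (-2, 1.5, -4), ∇g = (-2, -8, -25) → (-2, 1.5, -4) − 0.01·(-2, -8, -25) = (-1.98, 1.58, -3.75)
Step 2: at (-1.98, 1.58, -3.75), ∇g = (-1.72, -7.8, -23) → (-1.98, 1.58, -3.75) − 0.01·(-1.72, -7.8, -23) = (-1.9628, 1.658, -3.52)
g(-1.9628, 1.658, -3.52) = 7.37407072

7.37407072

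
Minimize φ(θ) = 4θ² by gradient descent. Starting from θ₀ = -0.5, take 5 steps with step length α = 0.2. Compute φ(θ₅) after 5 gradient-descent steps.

0.0060466176

φ′(θ) = 8θ
Step 1: φ′(-0.5) = -4; θ₁ = -0.5 − 0.2·(-4) = 0.3
Step 2: φ′(0.3) = 2.4; θ₂ = 0.3 − 0.2·2.4 = -0.18
Step 3: φ′(-0.18) = -1.44; θ₃ = -0.18 − 0.2·(-1.44) = 0.108
Step 4: φ′(0.108) = 0.864; θ₄ = 0.108 − 0.2·0.864 = -0.0648
Step 5: φ′(-0.0648) = -0.5184; θ₅ = -0.0648 − 0.2·(-0.5184) = 0.03888
φ(0.03888) = 0.0060466176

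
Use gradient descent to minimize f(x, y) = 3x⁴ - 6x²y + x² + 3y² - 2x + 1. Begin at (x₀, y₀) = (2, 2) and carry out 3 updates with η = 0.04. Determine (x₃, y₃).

∇f = (12x³ - 12xy + 2x - 2, -6x² + 6y)
(x₁, y₁) = (2, 2) − 0.04·(50, -12) = (0, 2.48)
(x₂, y₂) = (0, 2.48) − 0.04·(-2, 14.88) = (0.08, 1.8848)
(x₃, y₃) = (0.08, 1.8848) − 0.04·(-3.643264, 11.2704) = (0.22573056, 1.433984)

(0.22573056, 1.433984)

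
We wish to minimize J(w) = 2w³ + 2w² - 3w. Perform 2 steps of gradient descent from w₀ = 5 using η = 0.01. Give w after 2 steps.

J′(w) = 6w² + 4w - 3
Step 1: J′(5) = 167; w₁ = 5 − 0.01·167 = 3.33
Step 2: J′(3.33) = 76.8534; w₂ = 3.33 − 0.01·76.8534 = 2.561466

2.561466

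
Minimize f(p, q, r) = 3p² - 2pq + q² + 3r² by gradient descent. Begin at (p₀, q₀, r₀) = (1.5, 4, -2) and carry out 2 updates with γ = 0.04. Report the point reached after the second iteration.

(1.4136, 3.6128, -1.1552)

∇f = (6p - 2q, -2p + 2q, 6r)
Step 1: at (1.5, 4, -2), ∇f = (1, 5, -12) → (1.5, 4, -2) − 0.04·(1, 5, -12) = (1.46, 3.8, -1.52)
Step 2: at (1.46, 3.8, -1.52), ∇f = (1.16, 4.68, -9.12) → (1.46, 3.8, -1.52) − 0.04·(1.16, 4.68, -9.12) = (1.4136, 3.6128, -1.1552)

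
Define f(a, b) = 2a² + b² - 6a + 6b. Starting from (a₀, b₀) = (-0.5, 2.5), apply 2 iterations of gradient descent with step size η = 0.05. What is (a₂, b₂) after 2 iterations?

(0.22, 1.455)

∇f = (4a - 6, 2b + 6)
(a₁, b₁) = (-0.5, 2.5) − 0.05·(-8, 11) = (-0.1, 1.95)
(a₂, b₂) = (-0.1, 1.95) − 0.05·(-6.4, 9.9) = (0.22, 1.455)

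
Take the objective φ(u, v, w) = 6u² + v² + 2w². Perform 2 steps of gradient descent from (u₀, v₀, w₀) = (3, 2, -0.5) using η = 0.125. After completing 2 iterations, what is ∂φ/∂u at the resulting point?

9

∇φ = (12u, 2v, 4w)
Step 1: at (3, 2, -0.5), ∇φ = (36, 4, -2) → (3, 2, -0.5) − 0.125·(36, 4, -2) = (-1.5, 1.5, -0.25)
Step 2: at (-1.5, 1.5, -0.25), ∇φ = (-18, 3, -1) → (-1.5, 1.5, -0.25) − 0.125·(-18, 3, -1) = (0.75, 1.125, -0.125)
∂φ/∂u at (0.75, 1.125, -0.125) = 9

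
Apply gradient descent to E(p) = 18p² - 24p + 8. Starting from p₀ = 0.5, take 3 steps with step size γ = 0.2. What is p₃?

E′(p) = 36p - 24
p₁ = 0.5 − 0.2·(-6) = 1.7
p₂ = 1.7 − 0.2·37.2 = -5.74
p₃ = -5.74 − 0.2·(-230.64) = 40.388

40.388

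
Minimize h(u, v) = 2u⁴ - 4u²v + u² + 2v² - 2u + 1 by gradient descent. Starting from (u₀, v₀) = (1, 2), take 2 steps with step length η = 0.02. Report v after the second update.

1.874048

∇h = (8u³ - 8uv + 2u - 2, -4u² + 4v)
Step 1: at (1, 2), ∇h = (-8, 4) → (1, 2) − 0.02·(-8, 4) = (1.16, 1.92)
Step 2: at (1.16, 1.92), ∇h = (-5.010432, 2.2976) → (1.16, 1.92) − 0.02·(-5.010432, 2.2976) = (1.26020864, 1.874048)
v = 1.874048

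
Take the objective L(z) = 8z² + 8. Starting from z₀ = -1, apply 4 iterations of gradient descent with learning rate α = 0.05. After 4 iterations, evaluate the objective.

8.00002048

L′(z) = 16z
Step 1: L′(-1) = -16; z₁ = -1 − 0.05·(-16) = -0.2
Step 2: L′(-0.2) = -3.2; z₂ = -0.2 − 0.05·(-3.2) = -0.04
Step 3: L′(-0.04) = -0.64; z₃ = -0.04 − 0.05·(-0.64) = -0.008
Step 4: L′(-0.008) = -0.128; z₄ = -0.008 − 0.05·(-0.128) = -0.0016
L(-0.0016) = 8.00002048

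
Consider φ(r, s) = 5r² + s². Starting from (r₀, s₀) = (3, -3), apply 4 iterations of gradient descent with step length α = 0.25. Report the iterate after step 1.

∇φ = (10r, 2s)
Step 1: at (3, -3), ∇φ = (30, -6) → (3, -3) − 0.25·(30, -6) = (-4.5, -1.5)

(-4.5, -1.5)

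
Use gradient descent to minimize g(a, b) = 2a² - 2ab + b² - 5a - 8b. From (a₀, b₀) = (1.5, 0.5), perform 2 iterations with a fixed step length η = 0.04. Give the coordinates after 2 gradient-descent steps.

(1.532, 1.268)

∇g = (4a - 2b - 5, -2a + 2b - 8)
Step 1: at (1.5, 0.5), ∇g = (0, -10) → (1.5, 0.5) − 0.04·(0, -10) = (1.5, 0.9)
Step 2: at (1.5, 0.9), ∇g = (-0.8, -9.2) → (1.5, 0.9) − 0.04·(-0.8, -9.2) = (1.532, 1.268)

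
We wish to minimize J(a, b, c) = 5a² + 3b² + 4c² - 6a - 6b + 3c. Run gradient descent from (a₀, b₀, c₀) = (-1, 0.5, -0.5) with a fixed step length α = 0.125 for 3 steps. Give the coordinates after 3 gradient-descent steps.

∇J = (10a - 6, 6b - 6, 8c + 3)
Step 1: at (-1, 0.5, -0.5), ∇J = (-16, -3, -1) → (-1, 0.5, -0.5) − 0.125·(-16, -3, -1) = (1, 0.875, -0.375)
Step 2: at (1, 0.875, -0.375), ∇J = (4, -0.75, 0) → (1, 0.875, -0.375) − 0.125·(4, -0.75, 0) = (0.5, 0.96875, -0.375)
Step 3: at (0.5, 0.96875, -0.375), ∇J = (-1, -0.1875, 0) → (0.5, 0.96875, -0.375) − 0.125·(-1, -0.1875, 0) = (0.625, 0.9921875, -0.375)

(0.625, 0.9921875, -0.375)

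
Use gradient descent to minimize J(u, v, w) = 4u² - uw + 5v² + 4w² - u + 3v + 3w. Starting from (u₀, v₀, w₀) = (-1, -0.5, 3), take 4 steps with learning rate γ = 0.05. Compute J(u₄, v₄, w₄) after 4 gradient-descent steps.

-0.373037101875

∇J = (8u - w - 1, 10v + 3, -u + 8w + 3)
(u₁, v₁, w₁) = (-1, -0.5, 3) − 0.05·(-12, -2, 28) = (-0.4, -0.4, 1.6)
(u₂, v₂, w₂) = (-0.4, -0.4, 1.6) − 0.05·(-5.8, -1, 16.2) = (-0.11, -0.35, 0.79)
(u₃, v₃, w₃) = (-0.11, -0.35, 0.79) − 0.05·(-2.67, -0.5, 9.43) = (0.0235, -0.325, 0.3185)
(u₄, v₄, w₄) = (0.0235, -0.325, 0.3185) − 0.05·(-1.1305, -0.25, 5.5245) = (0.080025, -0.3125, 0.042275)
J(0.080025, -0.3125, 0.042275) = -0.373037101875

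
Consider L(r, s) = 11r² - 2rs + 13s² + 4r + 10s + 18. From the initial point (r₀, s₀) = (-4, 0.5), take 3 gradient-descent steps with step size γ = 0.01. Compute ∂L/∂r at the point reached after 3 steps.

-39.340288

∇L = (22r - 2s + 4, -2r + 26s + 10)
Step 1: at (-4, 0.5), ∇L = (-85, 31) → (-4, 0.5) − 0.01·(-85, 31) = (-3.15, 0.19)
Step 2: at (-3.15, 0.19), ∇L = (-65.68, 21.24) → (-3.15, 0.19) − 0.01·(-65.68, 21.24) = (-2.4932, -0.0224)
Step 3: at (-2.4932, -0.0224), ∇L = (-50.8056, 14.404) → (-2.4932, -0.0224) − 0.01·(-50.8056, 14.404) = (-1.985144, -0.16644)
∂L/∂r at (-1.985144, -0.16644) = -39.340288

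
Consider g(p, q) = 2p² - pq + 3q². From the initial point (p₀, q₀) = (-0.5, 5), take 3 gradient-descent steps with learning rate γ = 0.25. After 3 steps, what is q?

∇g = (4p - q, -p + 6q)
(p₁, q₁) = (-0.5, 5) − 0.25·(-7, 30.5) = (1.25, -2.625)
(p₂, q₂) = (1.25, -2.625) − 0.25·(7.625, -17) = (-0.65625, 1.625)
(p₃, q₃) = (-0.65625, 1.625) − 0.25·(-4.25, 10.40625) = (0.40625, -0.9765625)
q = -0.9765625

-0.9765625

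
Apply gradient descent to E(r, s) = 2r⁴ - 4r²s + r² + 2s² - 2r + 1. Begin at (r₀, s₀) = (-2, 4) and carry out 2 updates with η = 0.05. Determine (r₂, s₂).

(-2.1848, 3.778)

∇E = (8r³ - 8rs + 2r - 2, -4r² + 4s)
(r₁, s₁) = (-2, 4) − 0.05·(-6, 0) = (-1.7, 4)
(r₂, s₂) = (-1.7, 4) − 0.05·(9.696, 4.44) = (-2.1848, 3.778)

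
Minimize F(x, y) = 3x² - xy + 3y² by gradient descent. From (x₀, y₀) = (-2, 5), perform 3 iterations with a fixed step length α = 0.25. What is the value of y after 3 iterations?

-1.5

∇F = (6x - y, -x + 6y)
Step 1: at (-2, 5), ∇F = (-17, 32) → (-2, 5) − 0.25·(-17, 32) = (2.25, -3)
Step 2: at (2.25, -3), ∇F = (16.5, -20.25) → (2.25, -3) − 0.25·(16.5, -20.25) = (-1.875, 2.0625)
Step 3: at (-1.875, 2.0625), ∇F = (-13.3125, 14.25) → (-1.875, 2.0625) − 0.25·(-13.3125, 14.25) = (1.453125, -1.5)
y = -1.5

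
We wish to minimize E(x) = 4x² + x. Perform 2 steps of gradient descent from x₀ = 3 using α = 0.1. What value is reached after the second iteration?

0

E′(x) = 8x + 1
x₁ = 3 − 0.1·25 = 0.5
x₂ = 0.5 − 0.1·5 = 0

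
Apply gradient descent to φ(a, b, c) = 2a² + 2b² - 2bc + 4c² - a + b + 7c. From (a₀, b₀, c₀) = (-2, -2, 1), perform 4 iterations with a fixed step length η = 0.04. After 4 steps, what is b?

∇φ = (4a - 1, 4b - 2c + 1, -2b + 8c + 7)
(a₁, b₁, c₁) = (-2, -2, 1) − 0.04·(-9, -9, 19) = (-1.64, -1.64, 0.24)
(a₂, b₂, c₂) = (-1.64, -1.64, 0.24) − 0.04·(-7.56, -6.04, 12.2) = (-1.3376, -1.3984, -0.248)
(a₃, b₃, c₃) = (-1.3376, -1.3984, -0.248) − 0.04·(-6.3504, -4.0976, 7.8128) = (-1.083584, -1.234496, -0.560512)
(a₄, b₄, c₄) = (-1.083584, -1.234496, -0.560512) − 0.04·(-5.334336, -2.81696, 4.984896) = (-0.87021056, -1.1218176, -0.75990784)
b = -1.1218176

-1.1218176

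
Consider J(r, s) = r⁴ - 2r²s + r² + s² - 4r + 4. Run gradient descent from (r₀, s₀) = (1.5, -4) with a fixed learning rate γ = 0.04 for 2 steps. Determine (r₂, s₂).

(0.17438976, -3.219872)

∇J = (4r³ - 4rs + 2r - 4, -2r² + 2s)
Step 1: at (1.5, -4), ∇J = (36.5, -12.5) → (1.5, -4) − 0.04·(36.5, -12.5) = (0.04, -3.5)
Step 2: at (0.04, -3.5), ∇J = (-3.359744, -7.0032) → (0.04, -3.5) − 0.04·(-3.359744, -7.0032) = (0.17438976, -3.219872)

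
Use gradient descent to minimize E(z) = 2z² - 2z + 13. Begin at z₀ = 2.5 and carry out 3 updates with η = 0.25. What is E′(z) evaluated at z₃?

E′(z) = 4z - 2
Step 1: E′(2.5) = 8; z₁ = 2.5 − 0.25·8 = 0.5
Step 2: E′(0.5) = 0; z₂ = 0.5 − 0.25·0 = 0.5
Step 3: E′(0.5) = 0; z₃ = 0.5 − 0.25·0 = 0.5
E′(z) at (0.5) = 0

0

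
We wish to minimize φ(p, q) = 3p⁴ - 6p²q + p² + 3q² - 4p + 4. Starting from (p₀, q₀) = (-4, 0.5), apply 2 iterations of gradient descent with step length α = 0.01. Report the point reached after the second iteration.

∇φ = (12p³ - 12pq + 2p - 4, -6p² + 6q)
Step 1: at (-4, 0.5), ∇φ = (-756, -93) → (-4, 0.5) − 0.01·(-756, -93) = (3.56, 1.43)
Step 2: at (3.56, 1.43), ∇φ = (483.446592, -67.4616) → (3.56, 1.43) − 0.01·(483.446592, -67.4616) = (-1.27446592, 2.104616)

(-1.27446592, 2.104616)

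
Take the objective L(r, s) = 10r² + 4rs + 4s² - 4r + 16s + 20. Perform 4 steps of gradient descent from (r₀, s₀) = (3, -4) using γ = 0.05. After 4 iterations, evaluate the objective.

0.63474176

∇L = (20r + 4s - 4, 4r + 8s + 16)
(r₁, s₁) = (3, -4) − 0.05·(40, -4) = (1, -3.8)
(r₂, s₂) = (1, -3.8) − 0.05·(0.8, -10.4) = (0.96, -3.28)
(r₃, s₃) = (0.96, -3.28) − 0.05·(2.08, -6.4) = (0.856, -2.96)
(r₄, s₄) = (0.856, -2.96) − 0.05·(1.28, -4.256) = (0.792, -2.7472)
L(0.792, -2.7472) = 0.63474176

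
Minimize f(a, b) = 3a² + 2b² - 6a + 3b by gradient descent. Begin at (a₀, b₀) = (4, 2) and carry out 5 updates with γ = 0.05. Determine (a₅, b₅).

∇f = (6a - 6, 4b + 3)
(a₁, b₁) = (4, 2) − 0.05·(18, 11) = (3.1, 1.45)
(a₂, b₂) = (3.1, 1.45) − 0.05·(12.6, 8.8) = (2.47, 1.01)
(a₃, b₃) = (2.47, 1.01) − 0.05·(8.82, 7.04) = (2.029, 0.658)
(a₄, b₄) = (2.029, 0.658) − 0.05·(6.174, 5.632) = (1.7203, 0.3764)
(a₅, b₅) = (1.7203, 0.3764) − 0.05·(4.3218, 4.5056) = (1.50421, 0.15112)

(1.50421, 0.15112)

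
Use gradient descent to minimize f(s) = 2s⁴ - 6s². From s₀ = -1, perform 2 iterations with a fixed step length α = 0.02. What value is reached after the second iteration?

-1.13764608

f′(s) = 8s³ - 12s
s₁ = -1 − 0.02·4 = -1.08
s₂ = -1.08 − 0.02·2.882304 = -1.13764608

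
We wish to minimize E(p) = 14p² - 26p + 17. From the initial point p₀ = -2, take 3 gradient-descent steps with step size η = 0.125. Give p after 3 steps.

E′(p) = 28p - 26
Step 1: E′(-2) = -82; p₁ = -2 − 0.125·(-82) = 8.25
Step 2: E′(8.25) = 205; p₂ = 8.25 − 0.125·205 = -17.375
Step 3: E′(-17.375) = -512.5; p₃ = -17.375 − 0.125·(-512.5) = 46.6875

46.6875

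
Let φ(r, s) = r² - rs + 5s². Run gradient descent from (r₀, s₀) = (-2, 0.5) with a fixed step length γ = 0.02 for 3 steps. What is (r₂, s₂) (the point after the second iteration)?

∇φ = (2r - s, -r + 10s)
(r₁, s₁) = (-2, 0.5) − 0.02·(-4.5, 7) = (-1.91, 0.36)
(r₂, s₂) = (-1.91, 0.36) − 0.02·(-4.18, 5.51) = (-1.8264, 0.2498)

(-1.8264, 0.2498)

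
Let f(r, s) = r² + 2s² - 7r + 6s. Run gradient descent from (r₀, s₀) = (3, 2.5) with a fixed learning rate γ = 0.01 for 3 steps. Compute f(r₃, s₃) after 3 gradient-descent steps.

8.519709865488

∇f = (2r - 7, 4s + 6)
(r₁, s₁) = (3, 2.5) − 0.01·(-1, 16) = (3.01, 2.34)
(r₂, s₂) = (3.01, 2.34) − 0.01·(-0.98, 15.36) = (3.0198, 2.1864)
(r₃, s₃) = (3.0198, 2.1864) − 0.01·(-0.9604, 14.7456) = (3.029404, 2.038944)
f(3.029404, 2.038944) = 8.519709865488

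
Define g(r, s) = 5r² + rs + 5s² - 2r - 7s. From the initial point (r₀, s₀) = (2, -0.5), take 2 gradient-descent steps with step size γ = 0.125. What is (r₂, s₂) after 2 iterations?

∇g = (10r + s - 2, r + 10s - 7)
(r₁, s₁) = (2, -0.5) − 0.125·(17.5, -10) = (-0.1875, 0.75)
(r₂, s₂) = (-0.1875, 0.75) − 0.125·(-3.125, 0.3125) = (0.203125, 0.7109375)

(0.203125, 0.7109375)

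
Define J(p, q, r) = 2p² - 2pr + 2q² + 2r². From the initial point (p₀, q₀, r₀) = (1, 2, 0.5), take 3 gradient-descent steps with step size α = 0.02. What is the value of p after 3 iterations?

∇J = (4p - 2r, 4q, -2p + 4r)
(p₁, q₁, r₁) = (1, 2, 0.5) − 0.02·(3, 8, 0) = (0.94, 1.84, 0.5)
(p₂, q₂, r₂) = (0.94, 1.84, 0.5) − 0.02·(2.76, 7.36, 0.12) = (0.8848, 1.6928, 0.4976)
(p₃, q₃, r₃) = (0.8848, 1.6928, 0.4976) − 0.02·(2.544, 6.7712, 0.2208) = (0.83392, 1.557376, 0.493184)
p = 0.83392

0.83392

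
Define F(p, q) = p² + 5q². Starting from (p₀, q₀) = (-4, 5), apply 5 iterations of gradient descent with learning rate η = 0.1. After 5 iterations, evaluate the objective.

∇F = (2p, 10q)
Step 1: at (-4, 5), ∇F = (-8, 50) → (-4, 5) − 0.1·(-8, 50) = (-3.2, 0)
Step 2: at (-3.2, 0), ∇F = (-6.4, 0) → (-3.2, 0) − 0.1·(-6.4, 0) = (-2.56, 0)
Step 3: at (-2.56, 0), ∇F = (-5.12, 0) → (-2.56, 0) − 0.1·(-5.12, 0) = (-2.048, 0)
Step 4: at (-2.048, 0), ∇F = (-4.096, 0) → (-2.048, 0) − 0.1·(-4.096, 0) = (-1.6384, 0)
Step 5: at (-1.6384, 0), ∇F = (-3.2768, 0) → (-1.6384, 0) − 0.1·(-3.2768, 0) = (-1.31072, 0)
F(-1.31072, 0) = 1.7179869184

1.7179869184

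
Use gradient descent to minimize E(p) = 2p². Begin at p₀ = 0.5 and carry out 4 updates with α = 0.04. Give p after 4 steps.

E′(p) = 4p
p₁ = 0.5 − 0.04·2 = 0.42
p₂ = 0.42 − 0.04·1.68 = 0.3528
p₃ = 0.3528 − 0.04·1.4112 = 0.296352
p₄ = 0.296352 − 0.04·1.185408 = 0.24893568

0.24893568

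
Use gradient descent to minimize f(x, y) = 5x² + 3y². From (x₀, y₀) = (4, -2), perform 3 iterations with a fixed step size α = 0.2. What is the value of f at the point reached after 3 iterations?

∇f = (10x, 6y)
(x₁, y₁) = (4, -2) − 0.2·(40, -12) = (-4, 0.4)
(x₂, y₂) = (-4, 0.4) − 0.2·(-40, 2.4) = (4, -0.08)
(x₃, y₃) = (4, -0.08) − 0.2·(40, -0.48) = (-4, 0.016)
f(-4, 0.016) = 80.000768

80.000768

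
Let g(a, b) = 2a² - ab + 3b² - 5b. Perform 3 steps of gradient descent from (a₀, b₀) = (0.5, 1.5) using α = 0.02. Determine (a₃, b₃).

∇g = (4a - b, -a + 6b - 5)
Step 1: at (0.5, 1.5), ∇g = (0.5, 3.5) → (0.5, 1.5) − 0.02·(0.5, 3.5) = (0.49, 1.43)
Step 2: at (0.49, 1.43), ∇g = (0.53, 3.09) → (0.49, 1.43) − 0.02·(0.53, 3.09) = (0.4794, 1.3682)
Step 3: at (0.4794, 1.3682), ∇g = (0.5494, 2.7298) → (0.4794, 1.3682) − 0.02·(0.5494, 2.7298) = (0.468412, 1.313604)

(0.468412, 1.313604)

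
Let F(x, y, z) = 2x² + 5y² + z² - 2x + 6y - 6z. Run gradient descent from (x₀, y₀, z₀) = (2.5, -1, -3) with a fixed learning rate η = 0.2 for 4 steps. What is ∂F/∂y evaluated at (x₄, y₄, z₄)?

-4

∇F = (4x - 2, 10y + 6, 2z - 6)
Step 1: at (2.5, -1, -3), ∇F = (8, -4, -12) → (2.5, -1, -3) − 0.2·(8, -4, -12) = (0.9, -0.2, -0.6)
Step 2: at (0.9, -0.2, -0.6), ∇F = (1.6, 4, -7.2) → (0.9, -0.2, -0.6) − 0.2·(1.6, 4, -7.2) = (0.58, -1, 0.84)
Step 3: at (0.58, -1, 0.84), ∇F = (0.32, -4, -4.32) → (0.58, -1, 0.84) − 0.2·(0.32, -4, -4.32) = (0.516, -0.2, 1.704)
Step 4: at (0.516, -0.2, 1.704), ∇F = (0.064, 4, -2.592) → (0.516, -0.2, 1.704) − 0.2·(0.064, 4, -2.592) = (0.5032, -1, 2.2224)
∂F/∂y at (0.5032, -1, 2.2224) = -4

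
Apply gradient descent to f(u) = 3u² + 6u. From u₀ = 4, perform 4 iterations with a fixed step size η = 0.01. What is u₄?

2.9037448

f′(u) = 6u + 6
Step 1: f′(4) = 30; u₁ = 4 − 0.01·30 = 3.7
Step 2: f′(3.7) = 28.2; u₂ = 3.7 − 0.01·28.2 = 3.418
Step 3: f′(3.418) = 26.508; u₃ = 3.418 − 0.01·26.508 = 3.15292
Step 4: f′(3.15292) = 24.91752; u₄ = 3.15292 − 0.01·24.91752 = 2.9037448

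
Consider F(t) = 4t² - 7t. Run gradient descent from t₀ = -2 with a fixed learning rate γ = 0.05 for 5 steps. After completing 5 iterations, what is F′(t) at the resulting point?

-1.78848

F′(t) = 8t - 7
Step 1: F′(-2) = -23; t₁ = -2 − 0.05·(-23) = -0.85
Step 2: F′(-0.85) = -13.8; t₂ = -0.85 − 0.05·(-13.8) = -0.16
Step 3: F′(-0.16) = -8.28; t₃ = -0.16 − 0.05·(-8.28) = 0.254
Step 4: F′(0.254) = -4.968; t₄ = 0.254 − 0.05·(-4.968) = 0.5024
Step 5: F′(0.5024) = -2.9808; t₅ = 0.5024 − 0.05·(-2.9808) = 0.65144
F′(t) at (0.65144) = -1.78848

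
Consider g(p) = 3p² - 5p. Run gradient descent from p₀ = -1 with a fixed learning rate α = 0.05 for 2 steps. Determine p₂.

-0.065

g′(p) = 6p - 5
p₁ = -1 − 0.05·(-11) = -0.45
p₂ = -0.45 − 0.05·(-7.7) = -0.065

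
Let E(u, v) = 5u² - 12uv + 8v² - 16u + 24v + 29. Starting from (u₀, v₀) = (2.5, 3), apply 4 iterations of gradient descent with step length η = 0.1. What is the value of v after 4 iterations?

9.0528

∇E = (10u - 12v - 16, -12u + 16v + 24)
Step 1: at (2.5, 3), ∇E = (-27, 42) → (2.5, 3) − 0.1·(-27, 42) = (5.2, -1.2)
Step 2: at (5.2, -1.2), ∇E = (50.4, -57.6) → (5.2, -1.2) − 0.1·(50.4, -57.6) = (0.16, 4.56)
Step 3: at (0.16, 4.56), ∇E = (-69.12, 95.04) → (0.16, 4.56) − 0.1·(-69.12, 95.04) = (7.072, -4.944)
Step 4: at (7.072, -4.944), ∇E = (114.048, -139.968) → (7.072, -4.944) − 0.1·(114.048, -139.968) = (-4.3328, 9.0528)
v = 9.0528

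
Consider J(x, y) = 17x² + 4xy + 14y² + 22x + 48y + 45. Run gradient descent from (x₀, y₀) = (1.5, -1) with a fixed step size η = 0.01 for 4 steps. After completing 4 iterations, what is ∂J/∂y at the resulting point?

3.46383968

∇J = (34x + 4y + 22, 4x + 28y + 48)
(x₁, y₁) = (1.5, -1) − 0.01·(69, 26) = (0.81, -1.26)
(x₂, y₂) = (0.81, -1.26) − 0.01·(44.5, 15.96) = (0.365, -1.4196)
(x₃, y₃) = (0.365, -1.4196) − 0.01·(28.7316, 9.7112) = (0.077684, -1.516712)
(x₄, y₄) = (0.077684, -1.516712) − 0.01·(18.574408, 5.8428) = (-0.10806008, -1.57514)
∂J/∂y at (-0.10806008, -1.57514) = 3.46383968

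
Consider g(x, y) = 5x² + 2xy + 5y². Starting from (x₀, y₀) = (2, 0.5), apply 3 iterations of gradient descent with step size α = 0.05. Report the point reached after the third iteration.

∇g = (10x + 2y, 2x + 10y)
Step 1: at (2, 0.5), ∇g = (21, 9) → (2, 0.5) − 0.05·(21, 9) = (0.95, 0.05)
Step 2: at (0.95, 0.05), ∇g = (9.6, 2.4) → (0.95, 0.05) − 0.05·(9.6, 2.4) = (0.47, -0.07)
Step 3: at (0.47, -0.07), ∇g = (4.56, 0.24) → (0.47, -0.07) − 0.05·(4.56, 0.24) = (0.242, -0.082)

(0.242, -0.082)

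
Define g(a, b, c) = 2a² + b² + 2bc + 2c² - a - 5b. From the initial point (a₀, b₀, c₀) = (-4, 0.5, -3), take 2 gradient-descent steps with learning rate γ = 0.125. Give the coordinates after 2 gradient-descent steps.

(-0.8125, 2.34375, -1.25)

∇g = (4a - 1, 2b + 2c - 5, 2b + 4c)
(a₁, b₁, c₁) = (-4, 0.5, -3) − 0.125·(-17, -10, -11) = (-1.875, 1.75, -1.625)
(a₂, b₂, c₂) = (-1.875, 1.75, -1.625) − 0.125·(-8.5, -4.75, -3) = (-0.8125, 2.34375, -1.25)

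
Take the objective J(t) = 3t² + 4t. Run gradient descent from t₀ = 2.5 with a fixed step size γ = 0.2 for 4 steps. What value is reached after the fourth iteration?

-0.6616

J′(t) = 6t + 4
Step 1: J′(2.5) = 19; t₁ = 2.5 − 0.2·19 = -1.3
Step 2: J′(-1.3) = -3.8; t₂ = -1.3 − 0.2·(-3.8) = -0.54
Step 3: J′(-0.54) = 0.76; t₃ = -0.54 − 0.2·0.76 = -0.692
Step 4: J′(-0.692) = -0.152; t₄ = -0.692 − 0.2·(-0.152) = -0.6616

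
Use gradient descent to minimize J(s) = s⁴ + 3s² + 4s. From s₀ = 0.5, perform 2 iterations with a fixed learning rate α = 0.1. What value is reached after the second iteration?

J′(s) = 4s³ + 6s + 4
s₁ = 0.5 − 0.1·7.5 = -0.25
s₂ = -0.25 − 0.1·2.4375 = -0.49375

-0.49375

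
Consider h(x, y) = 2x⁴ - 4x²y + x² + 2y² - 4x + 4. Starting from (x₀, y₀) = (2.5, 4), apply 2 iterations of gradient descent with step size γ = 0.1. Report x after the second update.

∇h = (8x³ - 8xy + 2x - 4, -4x² + 4y)
Step 1: at (2.5, 4), ∇h = (46, -9) → (2.5, 4) − 0.1·(46, -9) = (-2.1, 4.9)
Step 2: at (-2.1, 4.9), ∇h = (0.032, 1.96) → (-2.1, 4.9) − 0.1·(0.032, 1.96) = (-2.1032, 4.704)
x = -2.1032

-2.1032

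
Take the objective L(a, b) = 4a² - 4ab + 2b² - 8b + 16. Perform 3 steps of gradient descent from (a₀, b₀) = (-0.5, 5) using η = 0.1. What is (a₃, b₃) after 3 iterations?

(1.852, 3.76)

∇L = (8a - 4b, -4a + 4b - 8)
Step 1: at (-0.5, 5), ∇L = (-24, 14) → (-0.5, 5) − 0.1·(-24, 14) = (1.9, 3.6)
Step 2: at (1.9, 3.6), ∇L = (0.8, -1.2) → (1.9, 3.6) − 0.1·(0.8, -1.2) = (1.82, 3.72)
Step 3: at (1.82, 3.72), ∇L = (-0.32, -0.4) → (1.82, 3.72) − 0.1·(-0.32, -0.4) = (1.852, 3.76)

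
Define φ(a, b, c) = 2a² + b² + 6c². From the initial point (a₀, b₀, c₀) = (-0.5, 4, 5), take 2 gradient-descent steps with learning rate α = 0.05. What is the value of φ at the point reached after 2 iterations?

∇φ = (4a, 2b, 12c)
Step 1: at (-0.5, 4, 5), ∇φ = (-2, 8, 60) → (-0.5, 4, 5) − 0.05·(-2, 8, 60) = (-0.4, 3.6, 2)
Step 2: at (-0.4, 3.6, 2), ∇φ = (-1.6, 7.2, 24) → (-0.4, 3.6, 2) − 0.05·(-1.6, 7.2, 24) = (-0.32, 3.24, 0.8)
φ(-0.32, 3.24, 0.8) = 14.5424

14.5424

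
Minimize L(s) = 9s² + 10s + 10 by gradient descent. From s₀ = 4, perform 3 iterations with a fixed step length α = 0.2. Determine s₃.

-80.624

L′(s) = 18s + 10
Step 1: L′(4) = 82; s₁ = 4 − 0.2·82 = -12.4
Step 2: L′(-12.4) = -213.2; s₂ = -12.4 − 0.2·(-213.2) = 30.24
Step 3: L′(30.24) = 554.32; s₃ = 30.24 − 0.2·554.32 = -80.624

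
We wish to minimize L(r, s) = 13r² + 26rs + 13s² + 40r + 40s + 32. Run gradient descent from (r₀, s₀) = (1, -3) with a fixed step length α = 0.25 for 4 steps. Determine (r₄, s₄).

∇L = (26r + 26s + 40, 26r + 26s + 40)
Step 1: at (1, -3), ∇L = (-12, -12) → (1, -3) − 0.25·(-12, -12) = (4, 0)
Step 2: at (4, 0), ∇L = (144, 144) → (4, 0) − 0.25·(144, 144) = (-32, -36)
Step 3: at (-32, -36), ∇L = (-1728, -1728) → (-32, -36) − 0.25·(-1728, -1728) = (400, 396)
Step 4: at (400, 396), ∇L = (20736, 20736) → (400, 396) − 0.25·(20736, 20736) = (-4784, -4788)

(-4784, -4788)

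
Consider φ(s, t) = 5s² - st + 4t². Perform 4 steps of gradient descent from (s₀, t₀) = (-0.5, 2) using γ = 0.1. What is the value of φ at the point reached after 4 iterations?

0.0001200925

∇φ = (10s - t, -s + 8t)
(s₁, t₁) = (-0.5, 2) − 0.1·(-7, 16.5) = (0.2, 0.35)
(s₂, t₂) = (0.2, 0.35) − 0.1·(1.65, 2.6) = (0.035, 0.09)
(s₃, t₃) = (0.035, 0.09) − 0.1·(0.26, 0.685) = (0.009, 0.0215)
(s₄, t₄) = (0.009, 0.0215) − 0.1·(0.0685, 0.163) = (0.00215, 0.0052)
φ(0.00215, 0.0052) = 0.0001200925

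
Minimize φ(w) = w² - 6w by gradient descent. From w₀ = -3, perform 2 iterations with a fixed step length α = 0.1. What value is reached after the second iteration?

φ′(w) = 2w - 6
w₁ = -3 − 0.1·(-12) = -1.8
w₂ = -1.8 − 0.1·(-9.6) = -0.84

-0.84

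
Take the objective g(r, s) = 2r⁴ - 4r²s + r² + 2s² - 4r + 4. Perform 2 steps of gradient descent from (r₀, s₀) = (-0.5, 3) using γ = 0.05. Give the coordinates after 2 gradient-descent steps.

∇g = (8r³ - 8rs + 2r - 4, -4r² + 4s)
(r₁, s₁) = (-0.5, 3) − 0.05·(6, 11) = (-0.8, 2.45)
(r₂, s₂) = (-0.8, 2.45) − 0.05·(5.984, 7.24) = (-1.0992, 2.088)

(-1.0992, 2.088)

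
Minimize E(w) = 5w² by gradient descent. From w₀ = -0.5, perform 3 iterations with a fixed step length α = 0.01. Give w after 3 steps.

-0.3645

E′(w) = 10w
w₁ = -0.5 − 0.01·(-5) = -0.45
w₂ = -0.45 − 0.01·(-4.5) = -0.405
w₃ = -0.405 − 0.01·(-4.05) = -0.3645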